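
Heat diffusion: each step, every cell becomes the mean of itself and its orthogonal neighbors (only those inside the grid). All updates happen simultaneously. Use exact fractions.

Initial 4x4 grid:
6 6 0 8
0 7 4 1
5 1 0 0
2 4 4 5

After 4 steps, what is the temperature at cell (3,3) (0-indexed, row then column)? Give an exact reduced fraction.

Step 1: cell (3,3) = 3
Step 2: cell (3,3) = 31/12
Step 3: cell (3,3) = 1841/720
Step 4: cell (3,3) = 56207/21600
Full grid after step 4:
  85123/21600 54563/14400 252191/72000 8827/2700
  25889/7200 209333/60000 9469/3000 211721/72000
  354839/108000 54811/18000 56563/20000 191369/72000
  98639/32400 160567/54000 5429/2000 56207/21600

Answer: 56207/21600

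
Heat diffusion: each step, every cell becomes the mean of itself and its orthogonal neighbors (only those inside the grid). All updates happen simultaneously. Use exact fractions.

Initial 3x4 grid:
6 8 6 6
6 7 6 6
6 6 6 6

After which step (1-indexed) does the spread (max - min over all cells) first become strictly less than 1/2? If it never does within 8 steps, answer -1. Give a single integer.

Step 1: max=27/4, min=6, spread=3/4
Step 2: max=1591/240, min=6, spread=151/240
Step 3: max=7043/1080, min=1453/240, spread=1009/2160
  -> spread < 1/2 first at step 3
Step 4: max=837581/129600, min=43967/7200, spread=1847/5184
Step 5: max=49976809/7776000, min=221089/36000, spread=444317/1555200
Step 6: max=2983668911/466560000, min=79988951/12960000, spread=4162667/18662400
Step 7: max=178384520749/27993600000, min=4816424909/777600000, spread=199728961/1119744000
Step 8: max=10671798169991/1679616000000, min=32203565059/5184000000, spread=1902744727/13436928000

Answer: 3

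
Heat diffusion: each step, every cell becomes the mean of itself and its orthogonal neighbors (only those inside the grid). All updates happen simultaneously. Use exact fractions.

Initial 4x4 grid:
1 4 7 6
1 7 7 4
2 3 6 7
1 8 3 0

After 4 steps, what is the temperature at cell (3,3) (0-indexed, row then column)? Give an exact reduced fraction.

Answer: 289091/64800

Derivation:
Step 1: cell (3,3) = 10/3
Step 2: cell (3,3) = 71/18
Step 3: cell (3,3) = 9197/2160
Step 4: cell (3,3) = 289091/64800
Full grid after step 4:
  81421/21600 313943/72000 1121317/216000 88867/16200
  16223/4500 86873/20000 56257/11250 1144327/216000
  24581/6750 366731/90000 841109/180000 1035047/216000
  115559/32400 431801/108000 462961/108000 289091/64800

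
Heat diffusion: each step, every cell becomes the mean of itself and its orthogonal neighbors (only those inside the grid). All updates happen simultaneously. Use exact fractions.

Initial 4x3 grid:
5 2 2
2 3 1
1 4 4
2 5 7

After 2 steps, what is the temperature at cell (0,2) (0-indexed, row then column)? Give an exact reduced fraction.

Step 1: cell (0,2) = 5/3
Step 2: cell (0,2) = 43/18
Full grid after step 2:
  35/12 151/60 43/18
  13/5 281/100 317/120
  83/30 331/100 457/120
  113/36 159/40 83/18

Answer: 43/18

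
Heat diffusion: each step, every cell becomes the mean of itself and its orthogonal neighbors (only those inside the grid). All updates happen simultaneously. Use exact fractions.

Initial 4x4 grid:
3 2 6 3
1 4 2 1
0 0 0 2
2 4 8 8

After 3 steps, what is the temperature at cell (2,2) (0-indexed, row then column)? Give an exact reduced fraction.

Answer: 5921/2000

Derivation:
Step 1: cell (2,2) = 12/5
Step 2: cell (2,2) = 287/100
Step 3: cell (2,2) = 5921/2000
Full grid after step 3:
  1661/720 163/60 2521/900 6311/2160
  979/480 4443/2000 16241/6000 20213/7200
  4391/2400 4737/2000 5921/2000 8047/2400
  1607/720 3403/1200 4411/1200 2903/720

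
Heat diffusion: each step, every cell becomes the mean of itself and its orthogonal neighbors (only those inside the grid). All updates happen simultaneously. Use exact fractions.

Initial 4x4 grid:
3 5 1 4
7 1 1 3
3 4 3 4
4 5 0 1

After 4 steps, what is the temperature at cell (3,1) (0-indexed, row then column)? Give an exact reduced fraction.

Step 1: cell (3,1) = 13/4
Step 2: cell (3,1) = 127/40
Step 3: cell (3,1) = 1931/600
Step 4: cell (3,1) = 56561/18000
Full grid after step 4:
  75697/21600 235037/72000 604063/216000 43627/16200
  130811/36000 190223/60000 63509/22500 554773/216000
  128087/36000 97183/30000 484261/180000 545389/216000
  38387/10800 56561/18000 146161/54000 158779/64800

Answer: 56561/18000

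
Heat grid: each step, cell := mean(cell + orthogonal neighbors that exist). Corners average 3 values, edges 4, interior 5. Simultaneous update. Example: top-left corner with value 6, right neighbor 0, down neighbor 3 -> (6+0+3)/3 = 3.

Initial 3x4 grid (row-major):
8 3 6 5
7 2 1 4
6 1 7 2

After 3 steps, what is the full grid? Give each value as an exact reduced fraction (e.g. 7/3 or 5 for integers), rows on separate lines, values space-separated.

After step 1:
  6 19/4 15/4 5
  23/4 14/5 4 3
  14/3 4 11/4 13/3
After step 2:
  11/2 173/40 35/8 47/12
  1153/240 213/50 163/50 49/12
  173/36 853/240 181/48 121/36
After step 3:
  3511/720 923/200 4763/1200 33/8
  69731/14400 6061/1500 23699/6000 13159/3600
  4739/1080 29503/7200 25103/7200 1615/432

Answer: 3511/720 923/200 4763/1200 33/8
69731/14400 6061/1500 23699/6000 13159/3600
4739/1080 29503/7200 25103/7200 1615/432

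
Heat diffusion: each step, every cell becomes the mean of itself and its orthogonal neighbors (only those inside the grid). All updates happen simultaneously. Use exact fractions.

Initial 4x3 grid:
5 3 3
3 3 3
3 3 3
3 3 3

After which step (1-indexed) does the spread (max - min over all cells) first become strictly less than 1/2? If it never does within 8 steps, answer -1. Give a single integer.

Answer: 3

Derivation:
Step 1: max=11/3, min=3, spread=2/3
Step 2: max=32/9, min=3, spread=5/9
Step 3: max=365/108, min=3, spread=41/108
  -> spread < 1/2 first at step 3
Step 4: max=43097/12960, min=3, spread=4217/12960
Step 5: max=2541949/777600, min=10879/3600, spread=38417/155520
Step 6: max=151168211/46656000, min=218597/72000, spread=1903471/9331200
Step 7: max=8999069089/2799360000, min=6595759/2160000, spread=18038617/111974400
Step 8: max=537152982851/167961600000, min=596126759/194400000, spread=883978523/6718464000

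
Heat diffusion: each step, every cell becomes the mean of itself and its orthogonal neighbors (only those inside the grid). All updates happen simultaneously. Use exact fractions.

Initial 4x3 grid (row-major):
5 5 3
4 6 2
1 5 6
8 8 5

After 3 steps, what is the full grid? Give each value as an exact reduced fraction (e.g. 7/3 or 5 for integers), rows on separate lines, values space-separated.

After step 1:
  14/3 19/4 10/3
  4 22/5 17/4
  9/2 26/5 9/2
  17/3 13/2 19/3
After step 2:
  161/36 343/80 37/9
  527/120 113/25 989/240
  581/120 251/50 1217/240
  50/9 237/40 52/9
After step 3:
  9469/2160 20869/4800 4507/1080
  16403/3600 1117/250 32081/7200
  4457/900 10151/2000 35981/7200
  1469/270 13367/2400 12077/2160

Answer: 9469/2160 20869/4800 4507/1080
16403/3600 1117/250 32081/7200
4457/900 10151/2000 35981/7200
1469/270 13367/2400 12077/2160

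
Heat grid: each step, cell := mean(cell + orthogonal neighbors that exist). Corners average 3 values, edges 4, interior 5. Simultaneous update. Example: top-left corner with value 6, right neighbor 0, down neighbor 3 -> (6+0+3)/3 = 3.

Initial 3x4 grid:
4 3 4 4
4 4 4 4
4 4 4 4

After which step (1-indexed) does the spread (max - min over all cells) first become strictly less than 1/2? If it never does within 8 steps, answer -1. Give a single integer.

Answer: 1

Derivation:
Step 1: max=4, min=11/3, spread=1/3
  -> spread < 1/2 first at step 1
Step 2: max=4, min=449/120, spread=31/120
Step 3: max=4, min=4109/1080, spread=211/1080
Step 4: max=7153/1800, min=415103/108000, spread=14077/108000
Step 5: max=428317/108000, min=3747593/972000, spread=5363/48600
Step 6: max=237131/60000, min=112899191/29160000, spread=93859/1166400
Step 7: max=383463533/97200000, min=6788125519/1749600000, spread=4568723/69984000
Step 8: max=11482381111/2916000000, min=408123564371/104976000000, spread=8387449/167961600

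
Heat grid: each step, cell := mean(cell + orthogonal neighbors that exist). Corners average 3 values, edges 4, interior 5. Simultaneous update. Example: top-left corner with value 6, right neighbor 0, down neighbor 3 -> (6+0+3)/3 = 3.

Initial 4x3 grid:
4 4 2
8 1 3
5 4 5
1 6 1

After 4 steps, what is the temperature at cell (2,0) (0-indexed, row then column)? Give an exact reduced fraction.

Answer: 144899/36000

Derivation:
Step 1: cell (2,0) = 9/2
Step 2: cell (2,0) = 43/10
Step 3: cell (2,0) = 619/150
Step 4: cell (2,0) = 144899/36000
Full grid after step 4:
  517189/129600 3214961/864000 49021/14400
  439987/108000 1348579/360000 31301/9000
  144899/36000 113767/30000 16003/4500
  10633/2700 22639/6000 19441/5400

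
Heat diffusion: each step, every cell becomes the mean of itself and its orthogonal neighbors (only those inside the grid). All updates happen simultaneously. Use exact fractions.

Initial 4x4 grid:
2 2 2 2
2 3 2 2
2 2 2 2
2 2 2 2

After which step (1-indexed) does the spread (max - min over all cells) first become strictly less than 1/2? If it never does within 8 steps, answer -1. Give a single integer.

Step 1: max=9/4, min=2, spread=1/4
  -> spread < 1/2 first at step 1
Step 2: max=111/50, min=2, spread=11/50
Step 3: max=5167/2400, min=2, spread=367/2400
Step 4: max=23171/10800, min=1213/600, spread=1337/10800
Step 5: max=689669/324000, min=36469/18000, spread=33227/324000
Step 6: max=20654327/9720000, min=220049/108000, spread=849917/9720000
Step 7: max=616914347/291600000, min=3308533/1620000, spread=21378407/291600000
Step 8: max=18462462371/8748000000, min=995688343/486000000, spread=540072197/8748000000

Answer: 1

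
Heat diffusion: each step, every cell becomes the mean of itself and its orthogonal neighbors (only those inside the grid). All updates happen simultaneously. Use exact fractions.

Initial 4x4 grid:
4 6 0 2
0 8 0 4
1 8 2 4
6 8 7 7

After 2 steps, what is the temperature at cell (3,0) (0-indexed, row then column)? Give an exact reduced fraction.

Step 1: cell (3,0) = 5
Step 2: cell (3,0) = 16/3
Full grid after step 2:
  133/36 427/120 113/40 13/6
  221/60 407/100 159/50 231/80
  87/20 5 453/100 339/80
  16/3 473/80 469/80 65/12

Answer: 16/3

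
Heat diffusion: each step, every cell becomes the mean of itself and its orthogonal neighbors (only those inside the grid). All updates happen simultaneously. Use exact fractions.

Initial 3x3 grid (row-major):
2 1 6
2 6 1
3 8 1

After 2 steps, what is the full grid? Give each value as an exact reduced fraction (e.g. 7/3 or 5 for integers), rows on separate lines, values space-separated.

After step 1:
  5/3 15/4 8/3
  13/4 18/5 7/2
  13/3 9/2 10/3
After step 2:
  26/9 701/240 119/36
  257/80 93/25 131/40
  145/36 473/120 34/9

Answer: 26/9 701/240 119/36
257/80 93/25 131/40
145/36 473/120 34/9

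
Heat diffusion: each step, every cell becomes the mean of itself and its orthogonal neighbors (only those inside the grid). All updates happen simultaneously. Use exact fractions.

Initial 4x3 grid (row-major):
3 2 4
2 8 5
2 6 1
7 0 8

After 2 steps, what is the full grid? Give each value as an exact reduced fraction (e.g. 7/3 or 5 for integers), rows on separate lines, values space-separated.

After step 1:
  7/3 17/4 11/3
  15/4 23/5 9/2
  17/4 17/5 5
  3 21/4 3
After step 2:
  31/9 297/80 149/36
  56/15 41/10 533/120
  18/5 9/2 159/40
  25/6 293/80 53/12

Answer: 31/9 297/80 149/36
56/15 41/10 533/120
18/5 9/2 159/40
25/6 293/80 53/12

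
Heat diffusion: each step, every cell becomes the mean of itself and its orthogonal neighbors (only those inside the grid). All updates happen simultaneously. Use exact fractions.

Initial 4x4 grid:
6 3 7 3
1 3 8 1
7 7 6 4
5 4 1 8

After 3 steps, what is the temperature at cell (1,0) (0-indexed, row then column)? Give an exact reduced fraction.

Answer: 32603/7200

Derivation:
Step 1: cell (1,0) = 17/4
Step 2: cell (1,0) = 1019/240
Step 3: cell (1,0) = 32603/7200
Full grid after step 3:
  9209/2160 8087/1800 8179/1800 1919/432
  32603/7200 27671/6000 5657/1200 32401/7200
  6823/1440 29471/6000 28613/6000 33401/7200
  10649/2160 347/72 8639/1800 9947/2160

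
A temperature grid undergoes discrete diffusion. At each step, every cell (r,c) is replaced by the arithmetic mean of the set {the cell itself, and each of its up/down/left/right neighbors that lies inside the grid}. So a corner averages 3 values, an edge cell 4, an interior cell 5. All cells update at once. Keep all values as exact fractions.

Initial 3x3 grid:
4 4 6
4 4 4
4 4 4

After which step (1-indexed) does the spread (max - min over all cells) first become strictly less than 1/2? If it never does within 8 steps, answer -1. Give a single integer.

Answer: 3

Derivation:
Step 1: max=14/3, min=4, spread=2/3
Step 2: max=41/9, min=4, spread=5/9
Step 3: max=473/108, min=4, spread=41/108
  -> spread < 1/2 first at step 3
Step 4: max=28051/6480, min=731/180, spread=347/1296
Step 5: max=1662137/388800, min=7357/1800, spread=2921/15552
Step 6: max=99140539/23328000, min=889483/216000, spread=24611/186624
Step 7: max=5917442033/1399680000, min=20096741/4860000, spread=207329/2239488
Step 8: max=353953152451/83980800000, min=1075601599/259200000, spread=1746635/26873856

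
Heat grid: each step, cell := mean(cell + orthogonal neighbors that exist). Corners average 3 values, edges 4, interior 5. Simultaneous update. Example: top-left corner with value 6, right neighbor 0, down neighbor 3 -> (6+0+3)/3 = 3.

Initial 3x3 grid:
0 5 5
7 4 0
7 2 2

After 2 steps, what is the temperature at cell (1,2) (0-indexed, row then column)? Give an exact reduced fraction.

Answer: 661/240

Derivation:
Step 1: cell (1,2) = 11/4
Step 2: cell (1,2) = 661/240
Full grid after step 2:
  4 433/120 115/36
  523/120 181/50 661/240
  163/36 841/240 47/18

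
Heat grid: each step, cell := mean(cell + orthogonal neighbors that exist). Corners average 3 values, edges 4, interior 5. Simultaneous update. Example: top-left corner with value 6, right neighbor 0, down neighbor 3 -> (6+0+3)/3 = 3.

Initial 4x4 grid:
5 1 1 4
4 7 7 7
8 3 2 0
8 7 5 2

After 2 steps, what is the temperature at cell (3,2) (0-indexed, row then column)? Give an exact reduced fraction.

Answer: 929/240

Derivation:
Step 1: cell (3,2) = 4
Step 2: cell (3,2) = 929/240
Full grid after step 2:
  77/18 869/240 311/80 47/12
  1169/240 241/50 407/100 321/80
  1489/240 247/50 407/100 779/240
  115/18 1369/240 929/240 109/36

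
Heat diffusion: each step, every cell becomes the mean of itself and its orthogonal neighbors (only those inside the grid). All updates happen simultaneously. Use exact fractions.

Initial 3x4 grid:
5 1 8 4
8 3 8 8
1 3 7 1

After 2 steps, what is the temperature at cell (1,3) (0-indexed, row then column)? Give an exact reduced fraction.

Answer: 481/80

Derivation:
Step 1: cell (1,3) = 21/4
Step 2: cell (1,3) = 481/80
Full grid after step 2:
  79/18 563/120 689/120 103/18
  1051/240 117/25 533/100 481/80
  47/12 337/80 1223/240 46/9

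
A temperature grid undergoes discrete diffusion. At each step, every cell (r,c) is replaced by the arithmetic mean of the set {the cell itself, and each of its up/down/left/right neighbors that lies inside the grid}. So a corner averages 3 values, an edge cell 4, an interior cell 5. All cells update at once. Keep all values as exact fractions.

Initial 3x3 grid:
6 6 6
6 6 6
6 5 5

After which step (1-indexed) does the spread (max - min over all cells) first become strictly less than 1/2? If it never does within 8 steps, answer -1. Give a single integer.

Step 1: max=6, min=16/3, spread=2/3
Step 2: max=6, min=199/36, spread=17/36
  -> spread < 1/2 first at step 2
Step 3: max=1069/180, min=12113/2160, spread=143/432
Step 4: max=15937/2700, min=734851/129600, spread=1205/5184
Step 5: max=422459/72000, min=44356697/7776000, spread=10151/62208
Step 6: max=113630791/19440000, min=2673690859/466560000, spread=85517/746496
Step 7: max=13595046329/2332800000, min=160889209073/27993600000, spread=720431/8957952
Step 8: max=33919838137/5832000000, min=9674081805331/1679616000000, spread=6069221/107495424

Answer: 2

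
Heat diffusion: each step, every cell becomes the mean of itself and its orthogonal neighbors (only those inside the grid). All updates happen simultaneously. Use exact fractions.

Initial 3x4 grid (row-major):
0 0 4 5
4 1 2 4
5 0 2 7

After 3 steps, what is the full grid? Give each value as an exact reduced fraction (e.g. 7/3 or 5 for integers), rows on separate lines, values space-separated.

After step 1:
  4/3 5/4 11/4 13/3
  5/2 7/5 13/5 9/2
  3 2 11/4 13/3
After step 2:
  61/36 101/60 41/15 139/36
  247/120 39/20 14/5 473/120
  5/2 183/80 701/240 139/36
After step 3:
  1957/1080 1451/720 997/360 3793/1080
  2953/1440 2587/1200 3443/1200 5207/1440
  1643/720 1159/480 4273/1440 7721/2160

Answer: 1957/1080 1451/720 997/360 3793/1080
2953/1440 2587/1200 3443/1200 5207/1440
1643/720 1159/480 4273/1440 7721/2160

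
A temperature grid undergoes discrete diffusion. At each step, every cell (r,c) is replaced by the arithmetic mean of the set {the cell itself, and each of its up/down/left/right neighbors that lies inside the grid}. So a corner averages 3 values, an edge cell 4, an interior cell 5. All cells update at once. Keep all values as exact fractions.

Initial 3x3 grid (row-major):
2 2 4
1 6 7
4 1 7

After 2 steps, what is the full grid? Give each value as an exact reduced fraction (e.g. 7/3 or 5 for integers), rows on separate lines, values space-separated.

After step 1:
  5/3 7/2 13/3
  13/4 17/5 6
  2 9/2 5
After step 2:
  101/36 129/40 83/18
  619/240 413/100 281/60
  13/4 149/40 31/6

Answer: 101/36 129/40 83/18
619/240 413/100 281/60
13/4 149/40 31/6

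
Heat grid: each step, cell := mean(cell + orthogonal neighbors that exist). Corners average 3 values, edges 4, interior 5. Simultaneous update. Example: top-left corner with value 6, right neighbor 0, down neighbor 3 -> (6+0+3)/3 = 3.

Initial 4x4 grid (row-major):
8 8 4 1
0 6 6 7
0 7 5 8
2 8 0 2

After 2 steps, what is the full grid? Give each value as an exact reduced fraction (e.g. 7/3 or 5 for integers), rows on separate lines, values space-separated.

After step 1:
  16/3 13/2 19/4 4
  7/2 27/5 28/5 11/2
  9/4 26/5 26/5 11/2
  10/3 17/4 15/4 10/3
After step 2:
  46/9 1319/240 417/80 19/4
  989/240 131/25 529/100 103/20
  857/240 223/50 101/20 293/60
  59/18 62/15 62/15 151/36

Answer: 46/9 1319/240 417/80 19/4
989/240 131/25 529/100 103/20
857/240 223/50 101/20 293/60
59/18 62/15 62/15 151/36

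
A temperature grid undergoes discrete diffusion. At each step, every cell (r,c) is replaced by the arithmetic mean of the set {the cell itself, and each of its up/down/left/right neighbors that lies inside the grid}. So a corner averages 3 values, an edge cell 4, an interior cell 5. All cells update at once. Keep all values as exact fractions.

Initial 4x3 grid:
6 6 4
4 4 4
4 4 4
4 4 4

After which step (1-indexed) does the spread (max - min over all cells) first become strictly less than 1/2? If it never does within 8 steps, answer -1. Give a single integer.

Answer: 6

Derivation:
Step 1: max=16/3, min=4, spread=4/3
Step 2: max=89/18, min=4, spread=17/18
Step 3: max=5167/1080, min=4, spread=847/1080
Step 4: max=75431/16200, min=908/225, spread=2011/3240
Step 5: max=8906783/1944000, min=219713/54000, spread=199423/388800
Step 6: max=527464867/116640000, min=4435249/1080000, spread=1938319/4665600
  -> spread < 1/2 first at step 6
Step 7: max=31355277053/6998400000, min=402244199/97200000, spread=95747789/279936000
Step 8: max=1867185255127/419904000000, min=24301143941/5832000000, spread=940023131/3359232000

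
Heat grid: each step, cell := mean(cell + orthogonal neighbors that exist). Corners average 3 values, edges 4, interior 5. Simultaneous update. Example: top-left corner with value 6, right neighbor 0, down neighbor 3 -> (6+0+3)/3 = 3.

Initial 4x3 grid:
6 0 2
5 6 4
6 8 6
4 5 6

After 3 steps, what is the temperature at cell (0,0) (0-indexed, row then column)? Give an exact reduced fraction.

Step 1: cell (0,0) = 11/3
Step 2: cell (0,0) = 155/36
Step 3: cell (0,0) = 571/135
Full grid after step 3:
  571/135 28783/7200 221/60
  17849/3600 13937/3000 1811/400
  6533/1200 32989/6000 19199/3600
  4039/720 81431/14400 12277/2160

Answer: 571/135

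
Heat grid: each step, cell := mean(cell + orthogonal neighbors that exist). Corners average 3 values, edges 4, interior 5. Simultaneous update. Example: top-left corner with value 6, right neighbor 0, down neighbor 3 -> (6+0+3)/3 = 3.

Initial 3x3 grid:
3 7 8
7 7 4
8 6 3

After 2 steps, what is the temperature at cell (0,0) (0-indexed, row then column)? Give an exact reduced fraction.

Answer: 109/18

Derivation:
Step 1: cell (0,0) = 17/3
Step 2: cell (0,0) = 109/18
Full grid after step 2:
  109/18 489/80 217/36
  1507/240 151/25 671/120
  77/12 353/60 95/18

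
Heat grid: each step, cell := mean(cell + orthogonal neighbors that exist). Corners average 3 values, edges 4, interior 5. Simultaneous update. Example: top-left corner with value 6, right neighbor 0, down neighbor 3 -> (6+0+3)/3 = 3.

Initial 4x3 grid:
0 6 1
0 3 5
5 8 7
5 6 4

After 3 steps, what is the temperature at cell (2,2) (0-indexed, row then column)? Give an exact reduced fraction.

Answer: 4739/900

Derivation:
Step 1: cell (2,2) = 6
Step 2: cell (2,2) = 161/30
Step 3: cell (2,2) = 4739/900
Full grid after step 3:
  517/180 7579/2400 151/40
  677/200 502/125 2581/600
  8153/1800 9777/2000 4739/900
  10973/2160 8771/1600 12103/2160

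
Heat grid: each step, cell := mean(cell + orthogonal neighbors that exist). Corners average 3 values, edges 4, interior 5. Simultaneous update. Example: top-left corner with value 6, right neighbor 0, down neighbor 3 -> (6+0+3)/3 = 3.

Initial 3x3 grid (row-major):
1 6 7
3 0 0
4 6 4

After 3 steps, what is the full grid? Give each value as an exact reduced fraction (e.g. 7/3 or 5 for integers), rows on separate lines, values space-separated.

Answer: 695/216 4667/1440 1501/432
2221/720 3973/1200 9379/2880
719/216 4667/1440 1453/432

Derivation:
After step 1:
  10/3 7/2 13/3
  2 3 11/4
  13/3 7/2 10/3
After step 2:
  53/18 85/24 127/36
  19/6 59/20 161/48
  59/18 85/24 115/36
After step 3:
  695/216 4667/1440 1501/432
  2221/720 3973/1200 9379/2880
  719/216 4667/1440 1453/432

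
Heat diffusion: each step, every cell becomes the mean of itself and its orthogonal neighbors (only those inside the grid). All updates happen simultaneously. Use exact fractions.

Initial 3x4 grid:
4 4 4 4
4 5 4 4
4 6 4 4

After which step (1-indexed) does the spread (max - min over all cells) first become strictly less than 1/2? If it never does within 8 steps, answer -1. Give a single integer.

Step 1: max=19/4, min=4, spread=3/4
Step 2: max=1111/240, min=4, spread=151/240
Step 3: max=4883/1080, min=973/240, spread=1009/2160
  -> spread < 1/2 first at step 3
Step 4: max=578381/129600, min=29567/7200, spread=1847/5184
Step 5: max=34424809/7776000, min=149089/36000, spread=444317/1555200
Step 6: max=2050548911/466560000, min=54068951/12960000, spread=4162667/18662400
Step 7: max=122397320749/27993600000, min=3261224909/777600000, spread=199728961/1119744000
Step 8: max=7312566169991/1679616000000, min=21835565059/5184000000, spread=1902744727/13436928000

Answer: 3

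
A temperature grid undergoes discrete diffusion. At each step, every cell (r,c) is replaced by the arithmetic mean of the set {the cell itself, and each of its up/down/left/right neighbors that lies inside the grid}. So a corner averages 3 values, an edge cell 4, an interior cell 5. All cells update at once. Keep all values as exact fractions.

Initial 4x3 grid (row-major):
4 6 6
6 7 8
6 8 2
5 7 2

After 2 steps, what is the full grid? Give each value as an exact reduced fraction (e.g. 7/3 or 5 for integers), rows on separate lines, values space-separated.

After step 1:
  16/3 23/4 20/3
  23/4 7 23/4
  25/4 6 5
  6 11/2 11/3
After step 2:
  101/18 99/16 109/18
  73/12 121/20 293/48
  6 119/20 245/48
  71/12 127/24 85/18

Answer: 101/18 99/16 109/18
73/12 121/20 293/48
6 119/20 245/48
71/12 127/24 85/18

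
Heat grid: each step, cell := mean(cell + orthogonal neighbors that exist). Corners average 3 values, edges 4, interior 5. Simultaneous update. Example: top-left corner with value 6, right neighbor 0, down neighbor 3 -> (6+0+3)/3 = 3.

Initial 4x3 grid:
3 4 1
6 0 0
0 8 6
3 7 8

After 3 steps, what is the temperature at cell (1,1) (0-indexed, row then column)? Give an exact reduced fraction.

Answer: 6883/2000

Derivation:
Step 1: cell (1,1) = 18/5
Step 2: cell (1,1) = 69/25
Step 3: cell (1,1) = 6883/2000
Full grid after step 3:
  3373/1080 1549/600 5641/2160
  1433/450 6883/2000 22153/7200
  14959/3600 25139/6000 3777/800
  2423/540 37973/7200 3889/720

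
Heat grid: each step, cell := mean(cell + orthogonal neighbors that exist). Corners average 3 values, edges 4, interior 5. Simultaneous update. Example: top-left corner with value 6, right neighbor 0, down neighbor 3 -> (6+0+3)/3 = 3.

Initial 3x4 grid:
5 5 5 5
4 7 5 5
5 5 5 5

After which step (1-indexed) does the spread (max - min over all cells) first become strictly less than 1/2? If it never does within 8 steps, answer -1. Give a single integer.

Answer: 2

Derivation:
Step 1: max=11/2, min=14/3, spread=5/6
Step 2: max=537/100, min=1187/240, spread=509/1200
  -> spread < 1/2 first at step 2
Step 3: max=651/125, min=1011/200, spread=153/1000
Step 4: max=1864297/360000, min=6109/1200, spread=31597/360000
Step 5: max=16685177/3240000, min=1225357/240000, spread=57143/1296000
Step 6: max=6665010457/1296000000, min=33160661/6480000, spread=10959419/432000000
Step 7: max=59909536487/11664000000, min=13274442451/2592000000, spread=69818183/4665600000
Step 8: max=23955230085217/4665600000000, min=119553598741/23328000000, spread=44510337017/4665600000000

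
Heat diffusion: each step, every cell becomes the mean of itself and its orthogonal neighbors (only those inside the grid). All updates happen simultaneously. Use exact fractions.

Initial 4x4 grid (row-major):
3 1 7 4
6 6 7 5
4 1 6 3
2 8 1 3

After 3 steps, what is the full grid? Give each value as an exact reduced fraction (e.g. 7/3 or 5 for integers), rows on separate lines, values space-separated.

Answer: 2183/540 1027/225 851/180 1369/270
7781/1800 3211/750 7367/1500 833/180
7087/1800 2653/600 12187/3000 1943/450
889/216 13589/3600 14449/3600 3883/1080

Derivation:
After step 1:
  10/3 17/4 19/4 16/3
  19/4 21/5 31/5 19/4
  13/4 5 18/5 17/4
  14/3 3 9/2 7/3
After step 2:
  37/9 62/15 77/15 89/18
  233/60 122/25 47/10 77/15
  53/12 381/100 471/100 56/15
  131/36 103/24 403/120 133/36
After step 3:
  2183/540 1027/225 851/180 1369/270
  7781/1800 3211/750 7367/1500 833/180
  7087/1800 2653/600 12187/3000 1943/450
  889/216 13589/3600 14449/3600 3883/1080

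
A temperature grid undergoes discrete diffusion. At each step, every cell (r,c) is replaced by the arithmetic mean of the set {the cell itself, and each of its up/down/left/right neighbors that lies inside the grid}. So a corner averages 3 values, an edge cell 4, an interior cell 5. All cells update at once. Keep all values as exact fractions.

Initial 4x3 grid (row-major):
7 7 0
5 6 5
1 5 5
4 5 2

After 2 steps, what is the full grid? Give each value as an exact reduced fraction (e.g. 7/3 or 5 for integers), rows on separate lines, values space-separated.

After step 1:
  19/3 5 4
  19/4 28/5 4
  15/4 22/5 17/4
  10/3 4 4
After step 2:
  193/36 157/30 13/3
  613/120 19/4 357/80
  487/120 22/5 333/80
  133/36 59/15 49/12

Answer: 193/36 157/30 13/3
613/120 19/4 357/80
487/120 22/5 333/80
133/36 59/15 49/12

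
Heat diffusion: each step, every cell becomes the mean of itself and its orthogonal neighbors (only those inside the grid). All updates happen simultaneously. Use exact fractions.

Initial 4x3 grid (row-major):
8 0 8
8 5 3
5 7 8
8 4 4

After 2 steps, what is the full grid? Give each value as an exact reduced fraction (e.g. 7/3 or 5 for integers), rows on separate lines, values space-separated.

After step 1:
  16/3 21/4 11/3
  13/2 23/5 6
  7 29/5 11/2
  17/3 23/4 16/3
After step 2:
  205/36 377/80 179/36
  703/120 563/100 593/120
  749/120 573/100 679/120
  221/36 451/80 199/36

Answer: 205/36 377/80 179/36
703/120 563/100 593/120
749/120 573/100 679/120
221/36 451/80 199/36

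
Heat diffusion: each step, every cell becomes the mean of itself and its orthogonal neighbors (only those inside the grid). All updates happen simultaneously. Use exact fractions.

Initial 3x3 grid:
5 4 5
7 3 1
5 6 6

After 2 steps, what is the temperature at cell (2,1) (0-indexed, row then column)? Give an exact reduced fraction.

Answer: 293/60

Derivation:
Step 1: cell (2,1) = 5
Step 2: cell (2,1) = 293/60
Full grid after step 2:
  175/36 1027/240 34/9
  77/15 111/25 937/240
  16/3 293/60 157/36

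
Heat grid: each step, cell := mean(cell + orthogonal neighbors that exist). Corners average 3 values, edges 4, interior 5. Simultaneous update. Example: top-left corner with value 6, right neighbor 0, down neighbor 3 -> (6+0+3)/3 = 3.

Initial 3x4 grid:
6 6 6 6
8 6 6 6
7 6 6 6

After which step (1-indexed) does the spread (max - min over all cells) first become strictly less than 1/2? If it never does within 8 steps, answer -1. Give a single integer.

Answer: 4

Derivation:
Step 1: max=7, min=6, spread=1
Step 2: max=1609/240, min=6, spread=169/240
Step 3: max=1187/180, min=6, spread=107/180
Step 4: max=31169/4800, min=9047/1500, spread=11093/24000
  -> spread < 1/2 first at step 4
Step 5: max=16711129/2592000, min=654241/108000, spread=201869/518400
Step 6: max=995659471/155520000, min=131497573/21600000, spread=244384727/777600000
Step 7: max=19822595863/3110400000, min=1188079243/194400000, spread=3614791/13824000
Step 8: max=3553877368751/559872000000, min=158963873921/25920000000, spread=601288460287/2799360000000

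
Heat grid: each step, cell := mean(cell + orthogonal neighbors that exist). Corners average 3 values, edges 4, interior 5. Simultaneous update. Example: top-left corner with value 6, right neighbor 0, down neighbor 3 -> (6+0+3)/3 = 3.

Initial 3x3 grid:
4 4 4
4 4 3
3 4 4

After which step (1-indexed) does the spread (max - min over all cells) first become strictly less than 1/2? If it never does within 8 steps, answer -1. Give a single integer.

Step 1: max=4, min=11/3, spread=1/3
  -> spread < 1/2 first at step 1
Step 2: max=47/12, min=893/240, spread=47/240
Step 3: max=309/80, min=4019/1080, spread=61/432
Step 4: max=165967/43200, min=242563/64800, spread=511/5184
Step 5: max=9908149/2592000, min=14592911/3888000, spread=4309/62208
Step 6: max=197661901/51840000, min=878136367/233280000, spread=36295/746496
Step 7: max=35503950941/9331200000, min=52778156099/13996800000, spread=305773/8957952
Step 8: max=2127506070527/559872000000, min=3171134488603/839808000000, spread=2575951/107495424

Answer: 1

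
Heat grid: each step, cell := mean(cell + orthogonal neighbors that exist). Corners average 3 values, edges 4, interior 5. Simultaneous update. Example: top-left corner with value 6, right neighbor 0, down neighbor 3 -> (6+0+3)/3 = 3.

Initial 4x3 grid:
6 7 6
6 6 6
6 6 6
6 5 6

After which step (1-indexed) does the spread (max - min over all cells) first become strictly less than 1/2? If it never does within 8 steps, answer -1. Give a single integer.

Step 1: max=19/3, min=17/3, spread=2/3
Step 2: max=1507/240, min=1373/240, spread=67/120
Step 3: max=13397/2160, min=12523/2160, spread=437/1080
  -> spread < 1/2 first at step 3
Step 4: max=1066751/172800, min=1006849/172800, spread=29951/86400
Step 5: max=9537961/1555200, min=9124439/1555200, spread=206761/777600
Step 6: max=760926763/124416000, min=732065237/124416000, spread=14430763/62208000
Step 7: max=9097806109/1492992000, min=8818097891/1492992000, spread=139854109/746496000
Step 8: max=544591663559/89579520000, min=530362576441/89579520000, spread=7114543559/44789760000

Answer: 3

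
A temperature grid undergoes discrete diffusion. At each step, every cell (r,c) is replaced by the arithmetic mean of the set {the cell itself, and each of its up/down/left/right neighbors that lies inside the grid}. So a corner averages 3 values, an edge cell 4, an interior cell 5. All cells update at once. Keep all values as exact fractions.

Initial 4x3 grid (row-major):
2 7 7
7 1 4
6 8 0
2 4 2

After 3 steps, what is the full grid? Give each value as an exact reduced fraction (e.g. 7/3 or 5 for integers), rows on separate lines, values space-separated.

Answer: 2681/540 65809/14400 377/80
32627/7200 14053/3000 4817/1200
11149/2400 7797/2000 2281/600
2981/720 1569/400 1163/360

Derivation:
After step 1:
  16/3 17/4 6
  4 27/5 3
  23/4 19/5 7/2
  4 4 2
After step 2:
  163/36 1259/240 53/12
  1229/240 409/100 179/40
  351/80 449/100 123/40
  55/12 69/20 19/6
After step 3:
  2681/540 65809/14400 377/80
  32627/7200 14053/3000 4817/1200
  11149/2400 7797/2000 2281/600
  2981/720 1569/400 1163/360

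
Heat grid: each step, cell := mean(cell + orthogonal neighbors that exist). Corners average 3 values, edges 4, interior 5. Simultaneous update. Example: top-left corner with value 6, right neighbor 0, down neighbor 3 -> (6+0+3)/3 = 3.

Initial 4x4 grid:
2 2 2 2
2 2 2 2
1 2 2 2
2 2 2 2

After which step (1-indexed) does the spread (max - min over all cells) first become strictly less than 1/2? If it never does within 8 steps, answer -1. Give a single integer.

Answer: 1

Derivation:
Step 1: max=2, min=5/3, spread=1/3
  -> spread < 1/2 first at step 1
Step 2: max=2, min=209/120, spread=31/120
Step 3: max=2, min=1949/1080, spread=211/1080
Step 4: max=2, min=199157/108000, spread=16843/108000
Step 5: max=17921/9000, min=1805357/972000, spread=130111/972000
Step 6: max=1072841/540000, min=54677633/29160000, spread=3255781/29160000
Step 7: max=1068893/540000, min=1649246309/874800000, spread=82360351/874800000
Step 8: max=191893559/97200000, min=49736683109/26244000000, spread=2074577821/26244000000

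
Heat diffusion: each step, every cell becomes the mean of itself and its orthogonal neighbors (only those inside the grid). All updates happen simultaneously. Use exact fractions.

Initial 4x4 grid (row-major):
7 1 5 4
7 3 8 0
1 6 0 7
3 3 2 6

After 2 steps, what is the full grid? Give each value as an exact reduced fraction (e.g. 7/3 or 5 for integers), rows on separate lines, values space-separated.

Answer: 9/2 37/8 147/40 49/12
75/16 193/50 441/100 71/20
821/240 399/100 82/25 22/5
121/36 671/240 317/80 11/3

Derivation:
After step 1:
  5 4 9/2 3
  9/2 5 16/5 19/4
  17/4 13/5 23/5 13/4
  7/3 7/2 11/4 5
After step 2:
  9/2 37/8 147/40 49/12
  75/16 193/50 441/100 71/20
  821/240 399/100 82/25 22/5
  121/36 671/240 317/80 11/3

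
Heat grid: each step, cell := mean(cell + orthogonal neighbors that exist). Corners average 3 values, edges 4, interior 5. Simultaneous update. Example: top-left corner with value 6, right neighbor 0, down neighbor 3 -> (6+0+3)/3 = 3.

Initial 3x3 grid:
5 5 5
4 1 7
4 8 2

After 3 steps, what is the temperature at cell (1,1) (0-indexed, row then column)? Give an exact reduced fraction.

Step 1: cell (1,1) = 5
Step 2: cell (1,1) = 4
Step 3: cell (1,1) = 281/60
Full grid after step 3:
  973/216 625/144 2063/432
  135/32 281/60 2575/576
  1981/432 841/192 1033/216

Answer: 281/60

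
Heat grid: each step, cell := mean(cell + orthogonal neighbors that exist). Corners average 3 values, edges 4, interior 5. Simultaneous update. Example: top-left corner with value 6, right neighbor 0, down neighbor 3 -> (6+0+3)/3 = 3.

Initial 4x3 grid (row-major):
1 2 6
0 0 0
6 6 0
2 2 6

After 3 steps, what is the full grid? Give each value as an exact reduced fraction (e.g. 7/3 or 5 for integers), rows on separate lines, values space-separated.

Answer: 661/360 27593/14400 4471/2160
1691/800 1649/750 3961/1800
20519/7200 5399/2000 9797/3600
6953/2160 244/75 3209/1080

Derivation:
After step 1:
  1 9/4 8/3
  7/4 8/5 3/2
  7/2 14/5 3
  10/3 4 8/3
After step 2:
  5/3 451/240 77/36
  157/80 99/50 263/120
  683/240 149/50 299/120
  65/18 16/5 29/9
After step 3:
  661/360 27593/14400 4471/2160
  1691/800 1649/750 3961/1800
  20519/7200 5399/2000 9797/3600
  6953/2160 244/75 3209/1080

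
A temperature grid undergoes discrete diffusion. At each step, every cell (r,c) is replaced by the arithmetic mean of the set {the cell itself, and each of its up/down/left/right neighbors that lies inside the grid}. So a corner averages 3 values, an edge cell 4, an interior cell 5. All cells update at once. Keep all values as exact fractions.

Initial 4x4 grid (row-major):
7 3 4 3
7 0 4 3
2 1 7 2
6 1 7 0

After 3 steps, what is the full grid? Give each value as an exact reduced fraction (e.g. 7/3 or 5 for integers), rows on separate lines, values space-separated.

After step 1:
  17/3 7/2 7/2 10/3
  4 3 18/5 3
  4 11/5 21/5 3
  3 15/4 15/4 3
After step 2:
  79/18 47/12 209/60 59/18
  25/6 163/50 173/50 97/30
  33/10 343/100 67/20 33/10
  43/12 127/40 147/40 13/4
After step 3:
  449/108 1693/450 3181/900 1799/540
  3401/900 547/150 1259/375 1493/450
  181/50 3303/1000 3443/1000 197/60
  1207/360 4159/1200 269/80 409/120

Answer: 449/108 1693/450 3181/900 1799/540
3401/900 547/150 1259/375 1493/450
181/50 3303/1000 3443/1000 197/60
1207/360 4159/1200 269/80 409/120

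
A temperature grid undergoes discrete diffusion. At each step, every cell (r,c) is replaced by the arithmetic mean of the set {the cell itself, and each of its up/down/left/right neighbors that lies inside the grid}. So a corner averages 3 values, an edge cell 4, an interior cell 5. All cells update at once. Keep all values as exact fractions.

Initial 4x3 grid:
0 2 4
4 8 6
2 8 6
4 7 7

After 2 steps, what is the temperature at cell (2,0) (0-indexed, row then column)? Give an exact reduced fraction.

Step 1: cell (2,0) = 9/2
Step 2: cell (2,0) = 139/30
Full grid after step 2:
  3 151/40 9/2
  39/10 124/25 447/80
  139/30 591/100 1537/240
  46/9 237/40 239/36

Answer: 139/30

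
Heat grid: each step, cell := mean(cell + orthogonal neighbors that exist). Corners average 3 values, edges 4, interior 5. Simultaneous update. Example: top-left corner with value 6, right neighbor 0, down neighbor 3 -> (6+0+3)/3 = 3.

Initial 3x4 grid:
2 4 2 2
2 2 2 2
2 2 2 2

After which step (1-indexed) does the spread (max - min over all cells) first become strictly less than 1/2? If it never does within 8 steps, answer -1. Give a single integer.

Step 1: max=8/3, min=2, spread=2/3
Step 2: max=151/60, min=2, spread=31/60
Step 3: max=1291/540, min=2, spread=211/540
  -> spread < 1/2 first at step 3
Step 4: max=124897/54000, min=1847/900, spread=14077/54000
Step 5: max=1112407/486000, min=111683/54000, spread=5363/24300
Step 6: max=32900809/14580000, min=62869/30000, spread=93859/583200
Step 7: max=1959874481/874800000, min=102536467/48600000, spread=4568723/34992000
Step 8: max=116756435629/52488000000, min=3097618889/1458000000, spread=8387449/83980800

Answer: 3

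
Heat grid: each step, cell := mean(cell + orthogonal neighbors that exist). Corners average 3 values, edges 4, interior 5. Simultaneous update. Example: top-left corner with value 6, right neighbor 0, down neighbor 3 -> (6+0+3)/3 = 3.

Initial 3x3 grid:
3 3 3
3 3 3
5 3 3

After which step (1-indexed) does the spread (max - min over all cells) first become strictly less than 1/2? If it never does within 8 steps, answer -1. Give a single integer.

Answer: 3

Derivation:
Step 1: max=11/3, min=3, spread=2/3
Step 2: max=32/9, min=3, spread=5/9
Step 3: max=365/108, min=3, spread=41/108
  -> spread < 1/2 first at step 3
Step 4: max=21571/6480, min=551/180, spread=347/1296
Step 5: max=1273337/388800, min=5557/1800, spread=2921/15552
Step 6: max=75812539/23328000, min=673483/216000, spread=24611/186624
Step 7: max=4517762033/1399680000, min=15236741/4860000, spread=207329/2239488
Step 8: max=269972352451/83980800000, min=816401599/259200000, spread=1746635/26873856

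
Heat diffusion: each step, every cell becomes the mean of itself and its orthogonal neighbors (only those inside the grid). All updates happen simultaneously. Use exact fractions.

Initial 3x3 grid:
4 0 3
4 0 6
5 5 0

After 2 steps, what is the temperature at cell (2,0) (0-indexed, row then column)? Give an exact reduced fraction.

Step 1: cell (2,0) = 14/3
Step 2: cell (2,0) = 125/36
Full grid after step 2:
  23/9 125/48 7/3
  163/48 51/20 143/48
  125/36 83/24 101/36

Answer: 125/36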